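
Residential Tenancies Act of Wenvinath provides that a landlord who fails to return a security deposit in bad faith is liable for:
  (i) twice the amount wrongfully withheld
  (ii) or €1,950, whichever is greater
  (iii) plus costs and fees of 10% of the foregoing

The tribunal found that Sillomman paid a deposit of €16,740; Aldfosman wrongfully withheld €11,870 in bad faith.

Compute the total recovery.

€26,114

Doubled: 2 × €11,870 = €23,740
Minimum €1,950: €23,740 meets the minimum, no increase.
Costs and fees: 10% of €23,740 = €2,374
Total recovery: €23,740 + €2,374 = €26,114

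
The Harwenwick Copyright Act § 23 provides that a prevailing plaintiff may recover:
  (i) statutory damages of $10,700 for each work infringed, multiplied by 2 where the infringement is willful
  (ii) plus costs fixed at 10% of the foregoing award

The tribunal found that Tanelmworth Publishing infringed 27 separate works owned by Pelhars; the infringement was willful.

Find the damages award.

Statutory damages: 27 × $10,700 = $288,900
Doubled: 2 × $288,900 = $577,800
Costs: 10% of $577,800 = $57,780
Award plus costs: $577,800 + $57,780 = $635,580

Award: $635,580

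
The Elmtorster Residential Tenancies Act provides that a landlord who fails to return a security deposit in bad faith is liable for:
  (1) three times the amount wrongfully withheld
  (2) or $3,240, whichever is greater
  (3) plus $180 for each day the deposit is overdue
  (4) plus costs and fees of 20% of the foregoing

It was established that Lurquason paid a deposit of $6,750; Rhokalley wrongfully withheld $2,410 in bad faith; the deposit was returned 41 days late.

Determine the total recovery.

Trebled: 3 × $2,410 = $7,230
Minimum $3,240: $7,230 meets the minimum, no increase.
Late-return penalty: 41 × $180 = $7,380
Damages plus late penalty: $7,230 + $7,380 = $14,610
Costs and fees: 20% of $14,610 = $2,922
Total recovery: $14,610 + $2,922 = $17,532

$17,532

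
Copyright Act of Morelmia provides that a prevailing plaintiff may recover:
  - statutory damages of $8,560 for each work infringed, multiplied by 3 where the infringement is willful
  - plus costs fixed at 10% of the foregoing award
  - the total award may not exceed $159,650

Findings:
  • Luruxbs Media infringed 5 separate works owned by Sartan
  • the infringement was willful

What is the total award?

Award: $141,240

Statutory damages: 5 × $8,560 = $42,800
Trebled: 3 × $42,800 = $128,400
Costs: 10% of $128,400 = $12,840
Award plus costs: $128,400 + $12,840 = $141,240
Cap at $159,650: $141,240 is within the cap, no reduction.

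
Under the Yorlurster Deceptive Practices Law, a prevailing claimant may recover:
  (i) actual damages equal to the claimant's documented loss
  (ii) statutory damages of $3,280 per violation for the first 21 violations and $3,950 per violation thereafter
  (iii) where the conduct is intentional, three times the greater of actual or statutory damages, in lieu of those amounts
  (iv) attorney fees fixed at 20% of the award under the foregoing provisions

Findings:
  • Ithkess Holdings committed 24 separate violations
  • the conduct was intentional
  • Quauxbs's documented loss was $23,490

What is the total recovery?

First 21 violations: 21 × $3,280 = $68,880
Remaining violations: (24 − 21) × $3,950 = $11,850
Statutory damages: $68,880 + $11,850 = $80,730
Greater of actual damages ($23,490) or statutory damages ($80,730): $80,730
Trebled: 3 × $80,730 = $242,190
Attorney fees: 20% of $242,190 = $48,438
Total recovery: $242,190 + $48,438 = $290,628

Total recovery: $290,628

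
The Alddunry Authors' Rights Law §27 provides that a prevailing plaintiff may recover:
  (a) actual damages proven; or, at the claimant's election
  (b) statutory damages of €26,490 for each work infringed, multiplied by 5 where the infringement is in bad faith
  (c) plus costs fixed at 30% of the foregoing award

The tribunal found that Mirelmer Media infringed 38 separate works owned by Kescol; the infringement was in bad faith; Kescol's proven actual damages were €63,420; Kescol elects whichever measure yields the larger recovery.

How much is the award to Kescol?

Statutory damages: 38 × €26,490 = €1,006,620
Multiplied by 5: 5 × €1,006,620 = €5,033,100
Greater of actual damages (€63,420) or enhanced statutory damages (€5,033,100): €5,033,100
Costs: 30% of €5,033,100 = €1,509,930
Award plus costs: €5,033,100 + €1,509,930 = €6,543,030

Award: €6,543,030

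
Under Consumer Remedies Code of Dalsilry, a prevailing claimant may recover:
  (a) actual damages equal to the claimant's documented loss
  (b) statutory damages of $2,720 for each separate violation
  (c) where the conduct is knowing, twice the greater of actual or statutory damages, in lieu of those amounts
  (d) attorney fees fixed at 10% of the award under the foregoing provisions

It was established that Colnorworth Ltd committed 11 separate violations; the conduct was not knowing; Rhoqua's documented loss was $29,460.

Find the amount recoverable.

Statutory damages: 11 × $2,720 = $29,920
Conduct not knowing: the in-lieu enhancement does not apply.
Actual plus statutory damages: $29,460 + $29,920 = $59,380
Attorney fees: 10% of $59,380 = $5,938
Total recovery: $59,380 + $5,938 = $65,318

$65,318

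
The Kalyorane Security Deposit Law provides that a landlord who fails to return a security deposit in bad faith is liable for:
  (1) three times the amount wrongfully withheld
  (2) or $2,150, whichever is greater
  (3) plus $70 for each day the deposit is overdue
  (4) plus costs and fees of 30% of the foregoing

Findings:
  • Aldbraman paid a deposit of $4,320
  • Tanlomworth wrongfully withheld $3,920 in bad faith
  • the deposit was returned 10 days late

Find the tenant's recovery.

Trebled: 3 × $3,920 = $11,760
Minimum $2,150: $11,760 meets the minimum, no increase.
Late-return penalty: 10 × $70 = $700
Damages plus late penalty: $11,760 + $700 = $12,460
Costs and fees: 30% of $12,460 = $3,738
Total recovery: $12,460 + $3,738 = $16,198

$16,198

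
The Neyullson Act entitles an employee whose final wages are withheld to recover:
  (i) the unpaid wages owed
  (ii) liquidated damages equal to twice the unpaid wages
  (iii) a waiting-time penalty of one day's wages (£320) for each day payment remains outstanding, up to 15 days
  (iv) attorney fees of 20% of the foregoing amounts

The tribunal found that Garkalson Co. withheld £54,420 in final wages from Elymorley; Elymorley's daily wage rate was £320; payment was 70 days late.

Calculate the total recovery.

£201,672

Doubled: 2 × £54,420 = £108,840
Penalty days: min(70, 15) = 15
Waiting-time penalty: 15 × £320 = £4,800
Subtotal: £54,420 + £108,840 + £4,800 = £168,060
Attorney fees: 20% of £168,060 = £33,612
Total award: £168,060 + £33,612 = £201,672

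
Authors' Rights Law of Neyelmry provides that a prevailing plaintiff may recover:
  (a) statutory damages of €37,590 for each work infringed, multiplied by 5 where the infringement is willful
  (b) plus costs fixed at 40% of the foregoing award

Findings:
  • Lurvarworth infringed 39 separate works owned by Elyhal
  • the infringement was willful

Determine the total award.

€10,262,070

Statutory damages: 39 × €37,590 = €1,466,010
Multiplied by 5: 5 × €1,466,010 = €7,330,050
Costs: 40% of €7,330,050 = €2,932,020
Award plus costs: €7,330,050 + €2,932,020 = €10,262,070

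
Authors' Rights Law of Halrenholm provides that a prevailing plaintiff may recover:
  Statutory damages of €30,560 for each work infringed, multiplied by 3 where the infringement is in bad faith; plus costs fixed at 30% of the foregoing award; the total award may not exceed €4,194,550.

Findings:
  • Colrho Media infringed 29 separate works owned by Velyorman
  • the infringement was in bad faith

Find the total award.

Statutory damages: 29 × €30,560 = €886,240
Trebled: 3 × €886,240 = €2,658,720
Costs: 30% of €2,658,720 = €797,616
Award plus costs: €2,658,720 + €797,616 = €3,456,336
Cap at €4,194,550: €3,456,336 is within the cap, no reduction.

€3,456,336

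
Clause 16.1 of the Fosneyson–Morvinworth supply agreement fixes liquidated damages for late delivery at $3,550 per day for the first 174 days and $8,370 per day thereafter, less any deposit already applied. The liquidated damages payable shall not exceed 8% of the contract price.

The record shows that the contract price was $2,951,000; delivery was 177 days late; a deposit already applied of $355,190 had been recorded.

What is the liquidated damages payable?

First 174 days: 174 × $3,550 = $617,700
Remaining days: (177 − 174) × $8,370 = $25,110
Accrued per-day damages: $617,700 + $25,110 = $642,810
Less deposit already applied: $642,810 − $355,190 = $287,620
Cap: 8% of $2,951,000 = $236,080
Cap at $236,080: $287,620 exceeds the cap → $236,080

$236,080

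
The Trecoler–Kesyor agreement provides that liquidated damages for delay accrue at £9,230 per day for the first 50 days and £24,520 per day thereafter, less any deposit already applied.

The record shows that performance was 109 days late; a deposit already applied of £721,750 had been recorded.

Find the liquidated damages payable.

First 50 days: 50 × £9,230 = £461,500
Remaining days: (109 − 50) × £24,520 = £1,446,680
Accrued per-day damages: £461,500 + £1,446,680 = £1,908,180
Less deposit already applied: £1,908,180 − £721,750 = £1,186,430

£1,186,430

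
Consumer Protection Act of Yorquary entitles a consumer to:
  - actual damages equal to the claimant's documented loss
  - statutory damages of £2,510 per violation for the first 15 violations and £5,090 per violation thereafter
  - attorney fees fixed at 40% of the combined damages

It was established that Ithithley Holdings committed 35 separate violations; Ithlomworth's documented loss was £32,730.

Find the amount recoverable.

First 15 violations: 15 × £2,510 = £37,650
Remaining violations: (35 − 15) × £5,090 = £101,800
Statutory damages: £37,650 + £101,800 = £139,450
Combined damages: £32,730 + £139,450 = £172,180
Attorney fees: 40% of £172,180 = £68,872
Total recovery: £172,180 + £68,872 = £241,052

£241,052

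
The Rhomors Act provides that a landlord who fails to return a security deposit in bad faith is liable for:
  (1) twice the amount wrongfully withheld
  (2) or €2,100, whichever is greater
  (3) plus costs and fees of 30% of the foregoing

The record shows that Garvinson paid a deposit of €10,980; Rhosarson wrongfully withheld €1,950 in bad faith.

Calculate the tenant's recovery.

Recovery: €5,070

Doubled: 2 × €1,950 = €3,900
Minimum €2,100: €3,900 meets the minimum, no increase.
Costs and fees: 30% of €3,900 = €1,170
Total recovery: €3,900 + €1,170 = €5,070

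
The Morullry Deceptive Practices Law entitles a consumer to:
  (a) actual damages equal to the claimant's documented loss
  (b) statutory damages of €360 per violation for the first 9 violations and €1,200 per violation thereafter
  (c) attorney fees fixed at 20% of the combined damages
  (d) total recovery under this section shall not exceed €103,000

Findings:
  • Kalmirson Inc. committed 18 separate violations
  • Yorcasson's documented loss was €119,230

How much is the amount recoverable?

First 9 violations: 9 × €360 = €3,240
Remaining violations: (18 − 9) × €1,200 = €10,800
Statutory damages: €3,240 + €10,800 = €14,040
Combined damages: €119,230 + €14,040 = €133,270
Attorney fees: 20% of €133,270 = €26,654
Total before cap: €133,270 + €26,654 = €159,924
Cap at €103,000: €159,924 exceeds the cap → €103,000

€103,000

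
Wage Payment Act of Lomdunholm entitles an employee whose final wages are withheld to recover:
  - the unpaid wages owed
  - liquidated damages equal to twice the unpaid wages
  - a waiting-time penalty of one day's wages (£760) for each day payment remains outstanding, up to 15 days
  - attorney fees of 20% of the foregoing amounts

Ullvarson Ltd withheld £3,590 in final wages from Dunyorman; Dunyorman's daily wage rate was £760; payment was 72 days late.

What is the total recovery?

£26,604

Doubled: 2 × £3,590 = £7,180
Penalty days: min(72, 15) = 15
Waiting-time penalty: 15 × £760 = £11,400
Subtotal: £3,590 + £7,180 + £11,400 = £22,170
Attorney fees: 20% of £22,170 = £4,434
Total award: £22,170 + £4,434 = £26,604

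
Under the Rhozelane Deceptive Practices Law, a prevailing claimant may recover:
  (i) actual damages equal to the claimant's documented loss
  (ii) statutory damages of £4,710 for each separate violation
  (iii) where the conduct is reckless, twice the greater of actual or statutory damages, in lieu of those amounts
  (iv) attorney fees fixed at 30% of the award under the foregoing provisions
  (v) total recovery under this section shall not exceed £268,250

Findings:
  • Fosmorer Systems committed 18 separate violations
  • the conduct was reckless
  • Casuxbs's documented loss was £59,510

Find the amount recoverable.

£220,428

Statutory damages: 18 × £4,710 = £84,780
Greater of actual damages (£59,510) or statutory damages (£84,780): £84,780
Doubled: 2 × £84,780 = £169,560
Attorney fees: 30% of £169,560 = £50,868
Total before cap: £169,560 + £50,868 = £220,428
Cap at £268,250: £220,428 is within the cap, no reduction.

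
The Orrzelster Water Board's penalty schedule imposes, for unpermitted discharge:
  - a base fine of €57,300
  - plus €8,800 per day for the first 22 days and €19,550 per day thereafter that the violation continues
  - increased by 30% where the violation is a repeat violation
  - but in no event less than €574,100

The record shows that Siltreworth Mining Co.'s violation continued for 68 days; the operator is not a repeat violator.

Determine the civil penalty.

€1,150,200

First 22 days: 22 × €8,800 = €193,600
Remaining days: (68 − 22) × €19,550 = €899,300
Per-day component: €193,600 + €899,300 = €1,092,900
Base plus per-day: €57,300 + €1,092,900 = €1,150,200
The operator is not a repeat violator: no 30% increase.
Minimum €574,100: €1,150,200 meets the minimum, no increase.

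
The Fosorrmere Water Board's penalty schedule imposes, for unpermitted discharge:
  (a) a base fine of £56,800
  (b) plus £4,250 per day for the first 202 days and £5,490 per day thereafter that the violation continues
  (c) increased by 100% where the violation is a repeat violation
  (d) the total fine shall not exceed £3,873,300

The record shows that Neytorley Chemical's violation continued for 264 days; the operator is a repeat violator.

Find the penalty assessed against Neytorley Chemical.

£2,511,360

First 202 days: 202 × £4,250 = £858,500
Remaining days: (264 − 202) × £5,490 = £340,380
Per-day component: £858,500 + £340,380 = £1,198,880
Base plus per-day: £56,800 + £1,198,880 = £1,255,680
Enhancement: 100% of £1,255,680 = £1,255,680
Enhanced fine: £1,255,680 + £1,255,680 = £2,511,360
Cap at £3,873,300: £2,511,360 is within the cap, no reduction.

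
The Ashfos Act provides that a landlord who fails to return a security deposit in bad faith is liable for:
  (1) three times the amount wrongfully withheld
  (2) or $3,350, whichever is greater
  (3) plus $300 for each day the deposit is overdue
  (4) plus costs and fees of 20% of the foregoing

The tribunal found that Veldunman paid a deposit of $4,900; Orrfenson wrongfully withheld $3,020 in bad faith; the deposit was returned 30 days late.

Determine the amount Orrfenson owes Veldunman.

$21,672

Trebled: 3 × $3,020 = $9,060
Minimum $3,350: $9,060 meets the minimum, no increase.
Late-return penalty: 30 × $300 = $9,000
Damages plus late penalty: $9,060 + $9,000 = $18,060
Costs and fees: 20% of $18,060 = $3,612
Total recovery: $18,060 + $3,612 = $21,672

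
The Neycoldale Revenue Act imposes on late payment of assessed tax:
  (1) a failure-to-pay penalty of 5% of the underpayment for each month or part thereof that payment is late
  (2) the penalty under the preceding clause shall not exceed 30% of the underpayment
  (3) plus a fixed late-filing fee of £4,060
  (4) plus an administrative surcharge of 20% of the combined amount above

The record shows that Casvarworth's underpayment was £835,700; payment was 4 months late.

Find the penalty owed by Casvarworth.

£205,440

Accrued rate: 5% × 4 = 20%, capped at 30% → 20%
Failure-to-pay penalty: 20% of £835,700 = £167,140
Penalty before surcharge: £167,140 + £4,060 = £171,200
Administrative surcharge: 20% of £171,200 = £34,240
Total penalty: £171,200 + £34,240 = £205,440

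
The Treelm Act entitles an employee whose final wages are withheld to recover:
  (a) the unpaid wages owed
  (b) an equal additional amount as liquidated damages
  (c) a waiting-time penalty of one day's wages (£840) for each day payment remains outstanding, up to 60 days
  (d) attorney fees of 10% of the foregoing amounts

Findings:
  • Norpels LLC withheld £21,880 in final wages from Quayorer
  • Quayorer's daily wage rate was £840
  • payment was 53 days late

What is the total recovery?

Liquidated damages (equal amount): £21,880
Penalty days: min(53, 60) = 53
Waiting-time penalty: 53 × £840 = £44,520
Subtotal: £21,880 + £21,880 + £44,520 = £88,280
Attorney fees: 10% of £88,280 = £8,828
Total award: £88,280 + £8,828 = £97,108

£97,108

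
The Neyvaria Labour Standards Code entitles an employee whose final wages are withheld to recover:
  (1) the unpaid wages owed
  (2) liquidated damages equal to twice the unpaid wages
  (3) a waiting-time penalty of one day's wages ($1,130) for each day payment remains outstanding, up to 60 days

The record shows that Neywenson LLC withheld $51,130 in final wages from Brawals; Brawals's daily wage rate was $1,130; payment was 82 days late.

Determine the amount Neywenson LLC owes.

$221,190

Doubled: 2 × $51,130 = $102,260
Penalty days: min(82, 60) = 60
Waiting-time penalty: 60 × $1,130 = $67,800
Total award: $51,130 + $102,260 + $67,800 = $221,190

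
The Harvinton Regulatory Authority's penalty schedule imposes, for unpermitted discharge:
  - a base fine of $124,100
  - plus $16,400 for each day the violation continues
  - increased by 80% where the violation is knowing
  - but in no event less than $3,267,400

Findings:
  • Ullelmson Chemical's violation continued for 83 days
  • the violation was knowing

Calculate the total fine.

$3,267,400

Per-day component: 83 × $16,400 = $1,361,200
Base plus per-day: $124,100 + $1,361,200 = $1,485,300
Enhancement: 80% of $1,485,300 = $1,188,240
Enhanced fine: $1,485,300 + $1,188,240 = $2,673,540
Minimum $3,267,400: $2,673,540 is below the minimum → $3,267,400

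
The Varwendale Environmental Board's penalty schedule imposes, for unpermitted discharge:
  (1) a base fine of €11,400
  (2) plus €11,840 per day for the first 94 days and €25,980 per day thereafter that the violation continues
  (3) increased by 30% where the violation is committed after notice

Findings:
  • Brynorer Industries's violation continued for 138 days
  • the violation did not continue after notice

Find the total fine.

Civil penalty: €2,267,480

First 94 days: 94 × €11,840 = €1,112,960
Remaining days: (138 − 94) × €25,980 = €1,143,120
Per-day component: €1,112,960 + €1,143,120 = €2,256,080
Base plus per-day: €11,400 + €2,256,080 = €2,267,480
The violation did not continue after notice: no 30% increase.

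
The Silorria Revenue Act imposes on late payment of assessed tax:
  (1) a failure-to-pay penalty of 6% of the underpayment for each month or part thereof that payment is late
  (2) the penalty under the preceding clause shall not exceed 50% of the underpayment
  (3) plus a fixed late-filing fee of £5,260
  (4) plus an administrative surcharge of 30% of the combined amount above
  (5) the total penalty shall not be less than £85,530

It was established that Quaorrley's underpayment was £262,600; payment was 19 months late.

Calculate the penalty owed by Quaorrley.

£177,528

Accrued rate: 6% × 19 = 114%, capped at 50% → 50%
Failure-to-pay penalty: 50% of £262,600 = £131,300
Penalty before surcharge: £131,300 + £5,260 = £136,560
Administrative surcharge: 30% of £136,560 = £40,968
Total penalty: £136,560 + £40,968 = £177,528
Minimum £85,530: £177,528 meets the minimum, no increase.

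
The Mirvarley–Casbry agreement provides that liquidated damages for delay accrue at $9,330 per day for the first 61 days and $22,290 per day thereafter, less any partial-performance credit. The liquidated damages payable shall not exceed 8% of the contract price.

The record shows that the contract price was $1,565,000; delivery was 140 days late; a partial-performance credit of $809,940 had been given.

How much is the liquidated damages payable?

First 61 days: 61 × $9,330 = $569,130
Remaining days: (140 − 61) × $22,290 = $1,760,910
Accrued per-day damages: $569,130 + $1,760,910 = $2,330,040
Less partial-performance credit: $2,330,040 − $809,940 = $1,520,100
Cap: 8% of $1,565,000 = $125,200
Cap at $125,200: $1,520,100 exceeds the cap → $125,200

$125,200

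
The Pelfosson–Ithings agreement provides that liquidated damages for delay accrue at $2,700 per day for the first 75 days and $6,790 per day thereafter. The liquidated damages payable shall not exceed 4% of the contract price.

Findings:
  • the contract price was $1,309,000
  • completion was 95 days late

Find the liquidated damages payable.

First 75 days: 75 × $2,700 = $202,500
Remaining days: (95 − 75) × $6,790 = $135,800
Accrued per-day damages: $202,500 + $135,800 = $338,300
Cap: 4% of $1,309,000 = $52,360
Cap at $52,360: $338,300 exceeds the cap → $52,360

$52,360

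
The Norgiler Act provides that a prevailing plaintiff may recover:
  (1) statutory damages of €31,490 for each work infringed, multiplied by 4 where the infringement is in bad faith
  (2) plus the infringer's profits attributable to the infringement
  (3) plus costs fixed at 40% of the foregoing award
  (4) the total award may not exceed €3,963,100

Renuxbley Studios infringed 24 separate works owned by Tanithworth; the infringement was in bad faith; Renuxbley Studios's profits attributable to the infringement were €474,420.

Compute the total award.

€3,963,100

Statutory damages: 24 × €31,490 = €755,760
Multiplied by 4: 4 × €755,760 = €3,023,040
Combined award: €3,023,040 + €474,420 = €3,497,460
Costs: 40% of €3,497,460 = €1,398,984
Award plus costs: €3,497,460 + €1,398,984 = €4,896,444
Cap at €3,963,100: €4,896,444 exceeds the cap → €3,963,100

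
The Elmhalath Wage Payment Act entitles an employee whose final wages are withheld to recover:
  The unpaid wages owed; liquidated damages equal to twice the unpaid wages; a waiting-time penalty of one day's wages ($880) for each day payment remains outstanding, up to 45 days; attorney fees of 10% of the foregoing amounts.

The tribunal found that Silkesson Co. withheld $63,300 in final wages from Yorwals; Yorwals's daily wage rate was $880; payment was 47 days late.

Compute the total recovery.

Doubled: 2 × $63,300 = $126,600
Penalty days: min(47, 45) = 45
Waiting-time penalty: 45 × $880 = $39,600
Subtotal: $63,300 + $126,600 + $39,600 = $229,500
Attorney fees: 10% of $229,500 = $22,950
Total award: $229,500 + $22,950 = $252,450

$252,450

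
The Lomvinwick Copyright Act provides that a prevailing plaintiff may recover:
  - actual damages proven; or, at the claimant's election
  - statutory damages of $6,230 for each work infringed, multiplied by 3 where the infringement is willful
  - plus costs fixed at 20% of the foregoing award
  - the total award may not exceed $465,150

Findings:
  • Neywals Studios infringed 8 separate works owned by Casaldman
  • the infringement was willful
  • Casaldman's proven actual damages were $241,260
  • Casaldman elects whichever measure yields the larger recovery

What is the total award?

Statutory damages: 8 × $6,230 = $49,840
Trebled: 3 × $49,840 = $149,520
Greater of actual damages ($241,260) or enhanced statutory damages ($149,520): $241,260
Costs: 20% of $241,260 = $48,252
Award plus costs: $241,260 + $48,252 = $289,512
Cap at $465,150: $289,512 is within the cap, no reduction.

$289,512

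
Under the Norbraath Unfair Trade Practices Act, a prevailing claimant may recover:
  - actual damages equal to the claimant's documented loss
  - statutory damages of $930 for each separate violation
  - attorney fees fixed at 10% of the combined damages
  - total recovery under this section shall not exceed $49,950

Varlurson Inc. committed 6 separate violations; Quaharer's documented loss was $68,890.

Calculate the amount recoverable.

Statutory damages: 6 × $930 = $5,580
Combined damages: $68,890 + $5,580 = $74,470
Attorney fees: 10% of $74,470 = $7,447
Total before cap: $74,470 + $7,447 = $81,917
Cap at $49,950: $81,917 exceeds the cap → $49,950

Total recovery: $49,950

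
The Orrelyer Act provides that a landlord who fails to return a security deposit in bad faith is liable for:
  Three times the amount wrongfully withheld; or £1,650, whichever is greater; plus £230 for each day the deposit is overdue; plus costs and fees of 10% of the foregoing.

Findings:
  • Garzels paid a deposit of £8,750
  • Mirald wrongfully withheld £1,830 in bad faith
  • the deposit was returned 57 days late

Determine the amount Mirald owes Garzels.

Trebled: 3 × £1,830 = £5,490
Minimum £1,650: £5,490 meets the minimum, no increase.
Late-return penalty: 57 × £230 = £13,110
Damages plus late penalty: £5,490 + £13,110 = £18,600
Costs and fees: 10% of £18,600 = £1,860
Total recovery: £18,600 + £1,860 = £20,460

Recovery: £20,460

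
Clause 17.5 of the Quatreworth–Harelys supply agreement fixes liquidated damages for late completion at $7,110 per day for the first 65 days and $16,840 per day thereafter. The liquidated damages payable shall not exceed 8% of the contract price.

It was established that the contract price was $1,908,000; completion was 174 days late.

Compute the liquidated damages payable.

First 65 days: 65 × $7,110 = $462,150
Remaining days: (174 − 65) × $16,840 = $1,835,560
Accrued per-day damages: $462,150 + $1,835,560 = $2,297,710
Cap: 8% of $1,908,000 = $152,640
Cap at $152,640: $2,297,710 exceeds the cap → $152,640

$152,640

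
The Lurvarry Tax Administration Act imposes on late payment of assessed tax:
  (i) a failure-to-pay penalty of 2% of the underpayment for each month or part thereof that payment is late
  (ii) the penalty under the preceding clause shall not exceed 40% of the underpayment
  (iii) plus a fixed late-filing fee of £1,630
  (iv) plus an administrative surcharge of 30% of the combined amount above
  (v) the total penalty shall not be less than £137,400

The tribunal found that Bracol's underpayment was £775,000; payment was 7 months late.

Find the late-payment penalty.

Accrued rate: 2% × 7 = 14%, capped at 40% → 14%
Failure-to-pay penalty: 14% of £775,000 = £108,500
Penalty before surcharge: £108,500 + £1,630 = £110,130
Administrative surcharge: 30% of £110,130 = £33,039
Total penalty: £110,130 + £33,039 = £143,169
Minimum £137,400: £143,169 meets the minimum, no increase.

Penalty: £143,169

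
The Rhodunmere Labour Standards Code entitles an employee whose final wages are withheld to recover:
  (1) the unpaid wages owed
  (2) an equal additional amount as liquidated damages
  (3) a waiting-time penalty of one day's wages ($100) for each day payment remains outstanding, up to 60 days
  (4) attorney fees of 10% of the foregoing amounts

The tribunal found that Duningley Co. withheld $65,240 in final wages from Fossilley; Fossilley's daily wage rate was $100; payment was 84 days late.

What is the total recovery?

$150,128

Liquidated damages (equal amount): $65,240
Penalty days: min(84, 60) = 60
Waiting-time penalty: 60 × $100 = $6,000
Subtotal: $65,240 + $65,240 + $6,000 = $136,480
Attorney fees: 10% of $136,480 = $13,648
Total award: $136,480 + $13,648 = $150,128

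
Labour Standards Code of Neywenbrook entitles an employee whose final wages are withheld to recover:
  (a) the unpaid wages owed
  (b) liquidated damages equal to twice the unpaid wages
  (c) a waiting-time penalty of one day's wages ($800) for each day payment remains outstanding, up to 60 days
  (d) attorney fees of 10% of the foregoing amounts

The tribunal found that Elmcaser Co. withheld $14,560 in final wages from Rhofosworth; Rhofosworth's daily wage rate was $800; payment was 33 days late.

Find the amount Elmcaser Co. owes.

Doubled: 2 × $14,560 = $29,120
Penalty days: min(33, 60) = 33
Waiting-time penalty: 33 × $800 = $26,400
Subtotal: $14,560 + $29,120 + $26,400 = $70,080
Attorney fees: 10% of $70,080 = $7,008
Total award: $70,080 + $7,008 = $77,088

$77,088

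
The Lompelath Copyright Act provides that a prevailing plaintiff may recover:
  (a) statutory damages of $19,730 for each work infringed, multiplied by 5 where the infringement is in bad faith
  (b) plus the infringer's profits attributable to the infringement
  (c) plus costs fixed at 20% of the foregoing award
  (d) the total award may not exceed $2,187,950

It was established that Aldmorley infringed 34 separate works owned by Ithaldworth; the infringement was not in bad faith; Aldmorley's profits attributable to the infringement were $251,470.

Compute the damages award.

Statutory damages: 34 × $19,730 = $670,820
Infringement not in bad faith: no ×5 enhancement.
Combined award: $670,820 + $251,470 = $922,290
Costs: 20% of $922,290 = $184,458
Award plus costs: $922,290 + $184,458 = $1,106,748
Cap at $2,187,950: $1,106,748 is within the cap, no reduction.

$1,106,748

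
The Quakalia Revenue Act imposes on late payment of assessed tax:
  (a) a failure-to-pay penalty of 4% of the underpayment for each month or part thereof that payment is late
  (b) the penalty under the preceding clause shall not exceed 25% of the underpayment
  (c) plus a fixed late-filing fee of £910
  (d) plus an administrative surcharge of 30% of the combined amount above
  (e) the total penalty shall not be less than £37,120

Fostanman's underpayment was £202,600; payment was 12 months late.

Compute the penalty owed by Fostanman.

Accrued rate: 4% × 12 = 48%, capped at 25% → 25%
Failure-to-pay penalty: 25% of £202,600 = £50,650
Penalty before surcharge: £50,650 + £910 = £51,560
Administrative surcharge: 30% of £51,560 = £15,468
Total penalty: £51,560 + £15,468 = £67,028
Minimum £37,120: £67,028 meets the minimum, no increase.

£67,028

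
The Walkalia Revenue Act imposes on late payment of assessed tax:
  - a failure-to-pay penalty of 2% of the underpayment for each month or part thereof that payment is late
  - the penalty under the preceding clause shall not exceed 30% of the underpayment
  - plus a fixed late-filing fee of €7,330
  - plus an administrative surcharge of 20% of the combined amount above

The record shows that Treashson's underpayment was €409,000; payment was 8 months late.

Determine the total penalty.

€87,324

Accrued rate: 2% × 8 = 16%, capped at 30% → 16%
Failure-to-pay penalty: 16% of €409,000 = €65,440
Penalty before surcharge: €65,440 + €7,330 = €72,770
Administrative surcharge: 20% of €72,770 = €14,554
Total penalty: €72,770 + €14,554 = €87,324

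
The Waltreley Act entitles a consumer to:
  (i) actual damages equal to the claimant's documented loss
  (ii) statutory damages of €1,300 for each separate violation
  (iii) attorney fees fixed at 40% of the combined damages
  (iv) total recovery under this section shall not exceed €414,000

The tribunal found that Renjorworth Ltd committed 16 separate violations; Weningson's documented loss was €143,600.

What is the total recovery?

€230,160

Statutory damages: 16 × €1,300 = €20,800
Combined damages: €143,600 + €20,800 = €164,400
Attorney fees: 40% of €164,400 = €65,760
Total before cap: €164,400 + €65,760 = €230,160
Cap at €414,000: €230,160 is within the cap, no reduction.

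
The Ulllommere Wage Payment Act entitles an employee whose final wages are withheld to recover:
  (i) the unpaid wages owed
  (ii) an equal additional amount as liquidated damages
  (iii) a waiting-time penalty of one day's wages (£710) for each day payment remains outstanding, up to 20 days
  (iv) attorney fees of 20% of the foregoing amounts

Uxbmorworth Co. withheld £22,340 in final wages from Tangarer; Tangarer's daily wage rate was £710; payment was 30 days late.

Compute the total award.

Liquidated damages (equal amount): £22,340
Penalty days: min(30, 20) = 20
Waiting-time penalty: 20 × £710 = £14,200
Subtotal: £22,340 + £22,340 + £14,200 = £58,880
Attorney fees: 20% of £58,880 = £11,776
Total award: £58,880 + £11,776 = £70,656

£70,656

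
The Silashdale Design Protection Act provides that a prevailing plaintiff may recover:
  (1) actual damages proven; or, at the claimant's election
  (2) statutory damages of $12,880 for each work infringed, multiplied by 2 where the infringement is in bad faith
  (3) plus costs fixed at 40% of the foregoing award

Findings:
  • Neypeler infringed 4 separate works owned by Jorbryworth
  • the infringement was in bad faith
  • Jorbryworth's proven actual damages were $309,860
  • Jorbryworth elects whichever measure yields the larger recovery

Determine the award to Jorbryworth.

$433,804

Statutory damages: 4 × $12,880 = $51,520
Doubled: 2 × $51,520 = $103,040
Greater of actual damages ($309,860) or enhanced statutory damages ($103,040): $309,860
Costs: 40% of $309,860 = $123,944
Award plus costs: $309,860 + $123,944 = $433,804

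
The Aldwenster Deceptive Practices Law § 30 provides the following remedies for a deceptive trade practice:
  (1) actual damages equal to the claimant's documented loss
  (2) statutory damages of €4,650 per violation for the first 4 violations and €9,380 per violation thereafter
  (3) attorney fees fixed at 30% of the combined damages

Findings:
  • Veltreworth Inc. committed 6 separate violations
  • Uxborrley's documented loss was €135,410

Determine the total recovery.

First 4 violations: 4 × €4,650 = €18,600
Remaining violations: (6 − 4) × €9,380 = €18,760
Statutory damages: €18,600 + €18,760 = €37,360
Combined damages: €135,410 + €37,360 = €172,770
Attorney fees: 30% of €172,770 = €51,831
Total recovery: €172,770 + €51,831 = €224,601

Total recovery: €224,601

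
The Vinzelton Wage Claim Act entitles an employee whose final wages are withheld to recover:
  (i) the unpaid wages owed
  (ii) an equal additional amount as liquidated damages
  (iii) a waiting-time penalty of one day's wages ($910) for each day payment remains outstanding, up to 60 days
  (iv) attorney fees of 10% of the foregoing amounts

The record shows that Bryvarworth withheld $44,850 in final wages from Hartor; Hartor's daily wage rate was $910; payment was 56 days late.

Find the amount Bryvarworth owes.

Liquidated damages (equal amount): $44,850
Penalty days: min(56, 60) = 56
Waiting-time penalty: 56 × $910 = $50,960
Subtotal: $44,850 + $44,850 + $50,960 = $140,660
Attorney fees: 10% of $140,660 = $14,066
Total award: $140,660 + $14,066 = $154,726

$154,726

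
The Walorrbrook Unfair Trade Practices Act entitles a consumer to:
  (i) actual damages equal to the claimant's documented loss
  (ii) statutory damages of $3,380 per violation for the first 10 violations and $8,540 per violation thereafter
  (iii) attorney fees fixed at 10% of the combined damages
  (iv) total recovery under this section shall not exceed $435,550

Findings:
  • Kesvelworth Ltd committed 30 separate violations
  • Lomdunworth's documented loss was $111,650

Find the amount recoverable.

Total recovery: $347,875

First 10 violations: 10 × $3,380 = $33,800
Remaining violations: (30 − 10) × $8,540 = $170,800
Statutory damages: $33,800 + $170,800 = $204,600
Combined damages: $111,650 + $204,600 = $316,250
Attorney fees: 10% of $316,250 = $31,625
Total before cap: $316,250 + $31,625 = $347,875
Cap at $435,550: $347,875 is within the cap, no reduction.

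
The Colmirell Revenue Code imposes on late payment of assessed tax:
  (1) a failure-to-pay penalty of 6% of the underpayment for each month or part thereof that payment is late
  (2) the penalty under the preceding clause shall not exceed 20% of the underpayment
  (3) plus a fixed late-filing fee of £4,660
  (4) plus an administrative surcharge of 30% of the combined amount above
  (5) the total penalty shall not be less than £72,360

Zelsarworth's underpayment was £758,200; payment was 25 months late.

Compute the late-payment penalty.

£203,190

Accrued rate: 6% × 25 = 150%, capped at 20% → 20%
Failure-to-pay penalty: 20% of £758,200 = £151,640
Penalty before surcharge: £151,640 + £4,660 = £156,300
Administrative surcharge: 30% of £156,300 = £46,890
Total penalty: £156,300 + £46,890 = £203,190
Minimum £72,360: £203,190 meets the minimum, no increase.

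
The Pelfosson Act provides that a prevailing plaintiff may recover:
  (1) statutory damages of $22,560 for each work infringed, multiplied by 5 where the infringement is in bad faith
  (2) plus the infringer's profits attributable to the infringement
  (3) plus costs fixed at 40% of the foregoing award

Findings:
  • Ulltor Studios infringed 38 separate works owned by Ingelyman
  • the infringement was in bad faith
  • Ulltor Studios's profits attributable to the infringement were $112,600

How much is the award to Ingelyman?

$6,158,600

Statutory damages: 38 × $22,560 = $857,280
Multiplied by 5: 5 × $857,280 = $4,286,400
Combined award: $4,286,400 + $112,600 = $4,399,000
Costs: 40% of $4,399,000 = $1,759,600
Award plus costs: $4,399,000 + $1,759,600 = $6,158,600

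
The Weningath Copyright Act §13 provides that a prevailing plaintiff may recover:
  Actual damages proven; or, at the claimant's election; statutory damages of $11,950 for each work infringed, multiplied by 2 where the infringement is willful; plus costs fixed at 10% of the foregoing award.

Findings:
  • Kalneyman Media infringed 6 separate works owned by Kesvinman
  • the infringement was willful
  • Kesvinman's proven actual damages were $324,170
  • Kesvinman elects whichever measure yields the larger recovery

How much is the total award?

Statutory damages: 6 × $11,950 = $71,700
Doubled: 2 × $71,700 = $143,400
Greater of actual damages ($324,170) or enhanced statutory damages ($143,400): $324,170
Costs: 10% of $324,170 = $32,417
Award plus costs: $324,170 + $32,417 = $356,587

Award: $356,587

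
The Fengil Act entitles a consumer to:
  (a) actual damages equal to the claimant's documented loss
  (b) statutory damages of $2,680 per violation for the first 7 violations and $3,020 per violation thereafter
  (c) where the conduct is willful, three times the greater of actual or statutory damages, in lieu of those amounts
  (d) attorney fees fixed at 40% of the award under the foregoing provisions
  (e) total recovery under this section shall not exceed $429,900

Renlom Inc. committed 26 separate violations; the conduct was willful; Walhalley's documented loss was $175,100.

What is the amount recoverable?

First 7 violations: 7 × $2,680 = $18,760
Remaining violations: (26 − 7) × $3,020 = $57,380
Statutory damages: $18,760 + $57,380 = $76,140
Greater of actual damages ($175,100) or statutory damages ($76,140): $175,100
Trebled: 3 × $175,100 = $525,300
Attorney fees: 40% of $525,300 = $210,120
Total before cap: $525,300 + $210,120 = $735,420
Cap at $429,900: $735,420 exceeds the cap → $429,900

$429,900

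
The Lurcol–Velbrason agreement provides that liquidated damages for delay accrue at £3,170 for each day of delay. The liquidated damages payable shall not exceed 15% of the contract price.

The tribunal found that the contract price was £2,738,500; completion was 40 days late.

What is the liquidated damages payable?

£126,800

Per-day damages: 40 × £3,170 = £126,800
Cap: 15% of £2,738,500 = £410,775
Cap at £410,775: £126,800 is within the cap, no reduction.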